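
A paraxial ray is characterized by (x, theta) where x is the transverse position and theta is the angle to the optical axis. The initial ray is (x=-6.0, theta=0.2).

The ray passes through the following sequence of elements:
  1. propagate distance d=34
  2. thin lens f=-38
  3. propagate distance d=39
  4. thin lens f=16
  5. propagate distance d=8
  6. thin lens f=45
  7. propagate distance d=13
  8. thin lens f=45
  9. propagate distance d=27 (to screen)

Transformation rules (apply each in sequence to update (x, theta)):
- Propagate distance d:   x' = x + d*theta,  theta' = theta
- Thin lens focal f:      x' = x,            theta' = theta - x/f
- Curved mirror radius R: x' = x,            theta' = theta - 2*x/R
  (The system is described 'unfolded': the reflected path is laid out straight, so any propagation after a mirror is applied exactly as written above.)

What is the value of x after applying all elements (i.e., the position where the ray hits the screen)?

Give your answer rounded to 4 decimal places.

Initial: x=-6.0000 theta=0.2000
After 1 (propagate distance d=34): x=0.8000 theta=0.2000
After 2 (thin lens f=-38): x=0.8000 theta=21/95 (≈0.2211)
After 3 (propagate distance d=39): x=179/19 (≈9.4211) theta=21/95 (≈0.2211)
After 4 (thin lens f=16): x=179/19 (≈9.4211) theta=-559/1520 (≈-0.3678)
After 5 (propagate distance d=8): x=1231/190 (≈6.4789) theta=-559/1520 (≈-0.3678)
After 6 (thin lens f=45): x=1231/190 (≈6.4789) theta=-35003/68400 (≈-0.5117)
After 7 (propagate distance d=13): x=-11879/68400 (≈-0.1737) theta=-35003/68400 (≈-0.5117)
After 8 (thin lens f=45): x=-11879/68400 (≈-0.1737) theta=-195407/384750 (≈-0.5079)
After 9 (propagate distance d=27 (to screen)): x=-4749163/342000 (≈-13.8864) theta=-195407/384750 (≈-0.5079)
Rounded to 4 decimal places: x = -13.8864

Answer: -13.8864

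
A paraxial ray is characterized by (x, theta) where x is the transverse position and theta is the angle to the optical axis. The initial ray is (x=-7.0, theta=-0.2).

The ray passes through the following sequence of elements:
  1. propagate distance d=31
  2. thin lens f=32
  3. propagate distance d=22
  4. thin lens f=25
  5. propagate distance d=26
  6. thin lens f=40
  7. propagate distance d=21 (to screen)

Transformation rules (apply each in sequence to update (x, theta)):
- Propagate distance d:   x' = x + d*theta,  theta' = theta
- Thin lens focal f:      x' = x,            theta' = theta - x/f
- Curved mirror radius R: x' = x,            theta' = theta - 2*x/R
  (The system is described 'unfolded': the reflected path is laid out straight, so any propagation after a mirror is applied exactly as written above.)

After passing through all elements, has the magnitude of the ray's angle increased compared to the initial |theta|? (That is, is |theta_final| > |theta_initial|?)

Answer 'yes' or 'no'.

Initial: x=-7.0000 theta=-0.2000
After 1 (propagate distance d=31): x=-13.2000 theta=-0.2000
After 2 (thin lens f=32): x=-13.2000 theta=0.2125
After 3 (propagate distance d=22): x=-8.5250 theta=0.2125
After 4 (thin lens f=25): x=-8.5250 theta=0.5535
After 5 (propagate distance d=26): x=5.8660 theta=0.5535
After 6 (thin lens f=40): x=5.8660 theta=8137/20000 (≈0.4069)
After 7 (propagate distance d=21 (to screen)): x=288197/20000 (≈14.4099) theta=8137/20000 (≈0.4069)
|theta_initial|=0.2000 |theta_final|=8137/20000 (≈0.4069) -> increased

Answer: yes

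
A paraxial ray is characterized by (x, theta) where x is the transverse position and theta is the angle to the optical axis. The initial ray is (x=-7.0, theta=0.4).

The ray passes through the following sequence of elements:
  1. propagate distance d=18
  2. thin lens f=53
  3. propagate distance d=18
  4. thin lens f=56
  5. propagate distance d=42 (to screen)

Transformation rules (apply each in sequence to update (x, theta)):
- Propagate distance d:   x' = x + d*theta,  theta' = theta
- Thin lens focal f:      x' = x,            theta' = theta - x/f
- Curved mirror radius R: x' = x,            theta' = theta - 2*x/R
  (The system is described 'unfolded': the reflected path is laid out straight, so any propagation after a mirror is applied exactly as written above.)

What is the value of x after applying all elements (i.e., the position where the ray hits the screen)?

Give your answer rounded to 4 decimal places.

Initial: x=-7.0000 theta=0.4000
After 1 (propagate distance d=18): x=0.2000 theta=0.4000
After 2 (thin lens f=53): x=0.2000 theta=21/53 (≈0.3962)
After 3 (propagate distance d=18): x=1943/265 (≈7.3321) theta=21/53 (≈0.3962)
After 4 (thin lens f=56): x=1943/265 (≈7.3321) theta=3937/14840 (≈0.2653)
After 5 (propagate distance d=42 (to screen)): x=19583/1060 (≈18.4745) theta=3937/14840 (≈0.2653)
Rounded to 4 decimal places: x = 18.4745

Answer: 18.4745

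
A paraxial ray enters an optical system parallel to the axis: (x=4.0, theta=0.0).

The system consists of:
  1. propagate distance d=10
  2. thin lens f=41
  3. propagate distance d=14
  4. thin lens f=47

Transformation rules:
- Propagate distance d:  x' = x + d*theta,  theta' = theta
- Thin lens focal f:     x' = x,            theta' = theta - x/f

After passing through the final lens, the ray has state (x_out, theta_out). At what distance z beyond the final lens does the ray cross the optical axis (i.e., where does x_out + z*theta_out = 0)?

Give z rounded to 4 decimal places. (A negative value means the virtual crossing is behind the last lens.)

Initial: x=4.0000 theta=0.0000
After 1 (propagate distance d=10): x=4.0000 theta=0.0000
After 2 (thin lens f=41): x=4.0000 theta=-4/41 (≈-0.0976)
After 3 (propagate distance d=14): x=108/41 (≈2.6341) theta=-4/41 (≈-0.0976)
After 4 (thin lens f=47): x=108/41 (≈2.6341) theta=-296/1927 (≈-0.1536)
z_focus = -x_out/theta_out = -(108/41)/(-296/1927) = 1269/74 ≈ 17.1486
Rounded to 4 decimal places: z = 17.1486

Answer: 17.1486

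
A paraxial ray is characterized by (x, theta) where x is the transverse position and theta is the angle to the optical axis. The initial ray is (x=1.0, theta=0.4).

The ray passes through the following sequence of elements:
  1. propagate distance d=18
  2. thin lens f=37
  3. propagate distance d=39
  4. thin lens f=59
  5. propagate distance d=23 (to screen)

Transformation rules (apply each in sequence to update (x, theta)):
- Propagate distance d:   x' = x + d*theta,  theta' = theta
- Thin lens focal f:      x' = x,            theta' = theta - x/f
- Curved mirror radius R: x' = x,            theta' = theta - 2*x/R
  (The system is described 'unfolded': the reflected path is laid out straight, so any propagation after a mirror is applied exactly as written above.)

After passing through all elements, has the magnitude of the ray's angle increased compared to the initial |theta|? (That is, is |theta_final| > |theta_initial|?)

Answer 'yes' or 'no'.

Answer: no

Derivation:
Initial: x=1.0000 theta=0.4000
After 1 (propagate distance d=18): x=8.2000 theta=0.4000
After 2 (thin lens f=37): x=8.2000 theta=33/185 (≈0.1784)
After 3 (propagate distance d=39): x=2804/185 (≈15.1568) theta=33/185 (≈0.1784)
After 4 (thin lens f=59): x=2804/185 (≈15.1568) theta=-857/10915 (≈-0.0785)
After 5 (propagate distance d=23 (to screen)): x=29145/2183 (≈13.3509) theta=-857/10915 (≈-0.0785)
|theta_initial|=0.4000 |theta_final|=857/10915 (≈0.0785) -> not increased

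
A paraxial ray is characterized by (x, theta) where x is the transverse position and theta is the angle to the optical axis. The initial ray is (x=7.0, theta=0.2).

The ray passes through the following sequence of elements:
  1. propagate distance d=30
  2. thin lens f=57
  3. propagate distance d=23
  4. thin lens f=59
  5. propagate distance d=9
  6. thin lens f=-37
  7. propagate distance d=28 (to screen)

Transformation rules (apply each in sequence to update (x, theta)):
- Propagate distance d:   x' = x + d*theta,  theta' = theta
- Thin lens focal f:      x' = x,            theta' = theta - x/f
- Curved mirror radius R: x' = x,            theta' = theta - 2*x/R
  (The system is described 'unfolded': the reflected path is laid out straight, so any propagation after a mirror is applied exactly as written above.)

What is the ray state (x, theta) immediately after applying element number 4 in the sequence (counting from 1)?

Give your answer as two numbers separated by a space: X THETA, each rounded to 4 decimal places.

Answer: 12.3544 -0.2375

Derivation:
Initial: x=7.0000 theta=0.2000
After 1 (propagate distance d=30): x=13.0000 theta=0.2000
After 2 (thin lens f=57): x=13.0000 theta=-8/285 (≈-0.0281)
After 3 (propagate distance d=23): x=3521/285 (≈12.3544) theta=-8/285 (≈-0.0281)
After 4 (thin lens f=59): x=3521/285 (≈12.3544) theta=-1331/5605 (≈-0.2375)
Rounded to 4 decimal places: x = 12.3544, theta = -0.2375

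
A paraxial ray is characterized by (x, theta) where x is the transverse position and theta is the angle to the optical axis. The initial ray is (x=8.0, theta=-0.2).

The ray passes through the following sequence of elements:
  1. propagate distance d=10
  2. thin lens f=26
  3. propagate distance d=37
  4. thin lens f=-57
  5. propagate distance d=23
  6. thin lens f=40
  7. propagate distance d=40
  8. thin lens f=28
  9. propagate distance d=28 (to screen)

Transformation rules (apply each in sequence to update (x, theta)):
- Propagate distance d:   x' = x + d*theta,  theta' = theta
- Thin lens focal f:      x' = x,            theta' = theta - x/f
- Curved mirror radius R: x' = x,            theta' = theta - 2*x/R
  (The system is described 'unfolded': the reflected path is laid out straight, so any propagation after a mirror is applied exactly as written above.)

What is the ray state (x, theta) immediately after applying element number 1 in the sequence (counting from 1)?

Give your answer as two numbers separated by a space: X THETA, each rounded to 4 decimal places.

Answer: 6.0000 -0.2000

Derivation:
Initial: x=8.0000 theta=-0.2000
After 1 (propagate distance d=10): x=6.0000 theta=-0.2000
Rounded to 4 decimal places: x = 6.0000, theta = -0.2000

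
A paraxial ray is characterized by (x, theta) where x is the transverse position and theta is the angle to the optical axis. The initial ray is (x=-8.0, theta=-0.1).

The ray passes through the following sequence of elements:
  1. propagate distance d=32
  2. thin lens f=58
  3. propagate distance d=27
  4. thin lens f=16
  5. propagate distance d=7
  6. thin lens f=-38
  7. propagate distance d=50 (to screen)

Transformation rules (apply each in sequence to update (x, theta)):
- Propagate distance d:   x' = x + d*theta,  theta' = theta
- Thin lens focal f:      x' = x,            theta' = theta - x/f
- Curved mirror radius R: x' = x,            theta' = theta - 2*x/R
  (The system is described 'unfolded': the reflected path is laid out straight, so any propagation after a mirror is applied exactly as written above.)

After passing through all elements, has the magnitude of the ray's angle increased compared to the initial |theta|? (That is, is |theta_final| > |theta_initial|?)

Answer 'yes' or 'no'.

Initial: x=-8.0000 theta=-0.1000
After 1 (propagate distance d=32): x=-11.2000 theta=-0.1000
After 2 (thin lens f=58): x=-11.2000 theta=27/290 (≈0.0931)
After 3 (propagate distance d=27): x=-2519/290 (≈-8.6862) theta=27/290 (≈0.0931)
After 4 (thin lens f=16): x=-2519/290 (≈-8.6862) theta=2951/4640 (≈0.6360)
After 5 (propagate distance d=7): x=-19647/4640 (≈-4.2343) theta=2951/4640 (≈0.6360)
After 6 (thin lens f=-38): x=-19647/4640 (≈-4.2343) theta=92491/176320 (≈0.5246)
After 7 (propagate distance d=50 (to screen)): x=969491/44080 (≈21.9939) theta=92491/176320 (≈0.5246)
|theta_initial|=0.1000 |theta_final|=92491/176320 (≈0.5246) -> increased

Answer: yes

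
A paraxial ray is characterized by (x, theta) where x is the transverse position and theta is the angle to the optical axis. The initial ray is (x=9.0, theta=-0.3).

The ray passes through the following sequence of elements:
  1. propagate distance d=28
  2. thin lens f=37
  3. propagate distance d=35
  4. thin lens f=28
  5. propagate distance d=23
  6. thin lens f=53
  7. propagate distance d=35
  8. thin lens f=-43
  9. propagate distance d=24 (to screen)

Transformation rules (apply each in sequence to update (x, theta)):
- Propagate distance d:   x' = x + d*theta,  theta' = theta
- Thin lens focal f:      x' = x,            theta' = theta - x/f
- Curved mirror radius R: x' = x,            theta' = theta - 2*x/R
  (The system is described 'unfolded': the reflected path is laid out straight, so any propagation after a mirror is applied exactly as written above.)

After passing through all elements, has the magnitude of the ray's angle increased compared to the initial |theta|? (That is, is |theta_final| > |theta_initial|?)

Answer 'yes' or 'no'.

Answer: no

Derivation:
Initial: x=9.0000 theta=-0.3000
After 1 (propagate distance d=28): x=0.6000 theta=-0.3000
After 2 (thin lens f=37): x=0.6000 theta=-117/370 (≈-0.3162)
After 3 (propagate distance d=35): x=-3873/370 (≈-10.4676) theta=-117/370 (≈-0.3162)
After 4 (thin lens f=28): x=-3873/370 (≈-10.4676) theta=597/10360 (≈0.0576)
After 5 (propagate distance d=23): x=-94713/10360 (≈-9.1422) theta=597/10360 (≈0.0576)
After 6 (thin lens f=53): x=-94713/10360 (≈-9.1422) theta=63177/274540 (≈0.2301)
After 7 (propagate distance d=35): x=-597399/549080 (≈-1.0880) theta=63177/274540 (≈0.2301)
After 8 (thin lens f=-43): x=-597399/549080 (≈-1.0880) theta=112461/549080 (≈0.2048)
After 9 (propagate distance d=24 (to screen)): x=420333/109816 (≈3.8276) theta=112461/549080 (≈0.2048)
|theta_initial|=0.3000 |theta_final|=112461/549080 (≈0.2048) -> not increased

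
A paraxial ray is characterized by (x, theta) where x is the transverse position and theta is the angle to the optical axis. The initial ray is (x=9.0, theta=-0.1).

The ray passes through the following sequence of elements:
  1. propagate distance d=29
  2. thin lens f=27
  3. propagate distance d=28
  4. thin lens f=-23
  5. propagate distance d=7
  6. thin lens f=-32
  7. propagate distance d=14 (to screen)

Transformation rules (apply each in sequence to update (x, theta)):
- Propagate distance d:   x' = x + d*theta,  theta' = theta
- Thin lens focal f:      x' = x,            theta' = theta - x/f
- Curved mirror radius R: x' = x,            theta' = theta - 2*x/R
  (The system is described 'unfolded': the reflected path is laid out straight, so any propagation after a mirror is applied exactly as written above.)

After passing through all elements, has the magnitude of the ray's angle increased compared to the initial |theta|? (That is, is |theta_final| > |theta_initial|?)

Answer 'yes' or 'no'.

Answer: yes

Derivation:
Initial: x=9.0000 theta=-0.1000
After 1 (propagate distance d=29): x=6.1000 theta=-0.1000
After 2 (thin lens f=27): x=6.1000 theta=-44/135 (≈-0.3259)
After 3 (propagate distance d=28): x=-817/270 (≈-3.0259) theta=-44/135 (≈-0.3259)
After 4 (thin lens f=-23): x=-817/270 (≈-3.0259) theta=-947/2070 (≈-0.4575)
After 5 (propagate distance d=7): x=-19339/3105 (≈-6.2283) theta=-947/2070 (≈-0.4575)
After 6 (thin lens f=-32): x=-19339/3105 (≈-6.2283) theta=-12959/19872 (≈-0.6521)
After 7 (propagate distance d=14 (to screen)): x=-762989/49680 (≈-15.3581) theta=-12959/19872 (≈-0.6521)
|theta_initial|=0.1000 |theta_final|=12959/19872 (≈0.6521) -> increased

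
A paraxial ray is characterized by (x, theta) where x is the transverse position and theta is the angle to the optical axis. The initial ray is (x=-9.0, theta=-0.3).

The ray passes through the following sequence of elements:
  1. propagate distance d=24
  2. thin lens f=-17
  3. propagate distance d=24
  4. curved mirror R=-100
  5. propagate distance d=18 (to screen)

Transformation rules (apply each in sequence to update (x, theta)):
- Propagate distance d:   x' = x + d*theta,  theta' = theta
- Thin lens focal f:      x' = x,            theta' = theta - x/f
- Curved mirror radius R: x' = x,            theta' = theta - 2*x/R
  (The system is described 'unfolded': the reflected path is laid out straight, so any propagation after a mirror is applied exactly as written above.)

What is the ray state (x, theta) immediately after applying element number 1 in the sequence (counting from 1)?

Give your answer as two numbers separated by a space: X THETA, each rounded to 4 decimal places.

Answer: -16.2000 -0.3000

Derivation:
Initial: x=-9.0000 theta=-0.3000
After 1 (propagate distance d=24): x=-16.2000 theta=-0.3000
Rounded to 4 decimal places: x = -16.2000, theta = -0.3000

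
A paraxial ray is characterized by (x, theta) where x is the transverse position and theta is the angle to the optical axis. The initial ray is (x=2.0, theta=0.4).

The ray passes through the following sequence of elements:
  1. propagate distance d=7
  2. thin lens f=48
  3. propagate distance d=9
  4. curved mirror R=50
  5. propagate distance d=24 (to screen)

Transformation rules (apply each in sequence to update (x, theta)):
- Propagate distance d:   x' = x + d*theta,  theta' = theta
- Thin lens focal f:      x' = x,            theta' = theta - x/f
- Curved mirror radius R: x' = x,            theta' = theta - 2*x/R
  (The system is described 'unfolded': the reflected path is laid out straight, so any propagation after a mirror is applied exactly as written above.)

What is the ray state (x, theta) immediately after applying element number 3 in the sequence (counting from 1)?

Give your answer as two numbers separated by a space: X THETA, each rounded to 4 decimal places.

Initial: x=2.0000 theta=0.4000
After 1 (propagate distance d=7): x=4.8000 theta=0.4000
After 2 (thin lens f=48): x=4.8000 theta=0.3000
After 3 (propagate distance d=9): x=7.5000 theta=0.3000
Rounded to 4 decimal places: x = 7.5000, theta = 0.3000

Answer: 7.5000 0.3000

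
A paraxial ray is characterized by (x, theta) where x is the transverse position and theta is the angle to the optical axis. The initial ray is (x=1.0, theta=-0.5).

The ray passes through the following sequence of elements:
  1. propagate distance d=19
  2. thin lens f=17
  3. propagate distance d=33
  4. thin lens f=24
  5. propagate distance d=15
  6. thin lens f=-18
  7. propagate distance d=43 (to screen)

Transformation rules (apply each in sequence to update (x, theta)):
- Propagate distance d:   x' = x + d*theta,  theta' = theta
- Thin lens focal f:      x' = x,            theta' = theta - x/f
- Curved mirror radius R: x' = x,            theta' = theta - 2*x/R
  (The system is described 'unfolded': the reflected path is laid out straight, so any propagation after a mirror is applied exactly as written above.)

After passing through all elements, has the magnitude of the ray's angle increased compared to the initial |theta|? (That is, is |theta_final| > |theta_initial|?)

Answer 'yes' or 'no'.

Initial: x=1.0000 theta=-0.5000
After 1 (propagate distance d=19): x=-8.5000 theta=-0.5000
After 2 (thin lens f=17): x=-8.5000 theta=0.0000
After 3 (propagate distance d=33): x=-8.5000 theta=0.0000
After 4 (thin lens f=24): x=-8.5000 theta=17/48 (≈0.3542)
After 5 (propagate distance d=15): x=-3.1875 theta=17/48 (≈0.3542)
After 6 (thin lens f=-18): x=-3.1875 theta=17/96 (≈0.1771)
After 7 (propagate distance d=43 (to screen)): x=425/96 (≈4.4271) theta=17/96 (≈0.1771)
|theta_initial|=0.5000 |theta_final|=17/96 (≈0.1771) -> not increased

Answer: no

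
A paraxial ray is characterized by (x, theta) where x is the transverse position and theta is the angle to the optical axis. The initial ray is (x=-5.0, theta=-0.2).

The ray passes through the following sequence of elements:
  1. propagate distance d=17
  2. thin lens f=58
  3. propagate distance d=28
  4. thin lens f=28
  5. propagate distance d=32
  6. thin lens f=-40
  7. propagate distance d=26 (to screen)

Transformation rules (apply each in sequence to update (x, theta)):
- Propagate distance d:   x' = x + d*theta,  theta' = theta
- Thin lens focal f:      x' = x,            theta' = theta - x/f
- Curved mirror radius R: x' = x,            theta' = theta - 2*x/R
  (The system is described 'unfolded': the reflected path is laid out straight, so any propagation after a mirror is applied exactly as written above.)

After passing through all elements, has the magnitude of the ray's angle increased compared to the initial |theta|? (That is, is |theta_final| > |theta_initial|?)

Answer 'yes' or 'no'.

Answer: yes

Derivation:
Initial: x=-5.0000 theta=-0.2000
After 1 (propagate distance d=17): x=-8.4000 theta=-0.2000
After 2 (thin lens f=58): x=-8.4000 theta=-8/145 (≈-0.0552)
After 3 (propagate distance d=28): x=-1442/145 (≈-9.9448) theta=-8/145 (≈-0.0552)
After 4 (thin lens f=28): x=-1442/145 (≈-9.9448) theta=0.3000
After 5 (propagate distance d=32): x=-10/29 (≈-0.3448) theta=0.3000
After 6 (thin lens f=-40): x=-10/29 (≈-0.3448) theta=169/580 (≈0.2914)
After 7 (propagate distance d=26 (to screen)): x=2097/290 (≈7.2310) theta=169/580 (≈0.2914)
|theta_initial|=0.2000 |theta_final|=169/580 (≈0.2914) -> increased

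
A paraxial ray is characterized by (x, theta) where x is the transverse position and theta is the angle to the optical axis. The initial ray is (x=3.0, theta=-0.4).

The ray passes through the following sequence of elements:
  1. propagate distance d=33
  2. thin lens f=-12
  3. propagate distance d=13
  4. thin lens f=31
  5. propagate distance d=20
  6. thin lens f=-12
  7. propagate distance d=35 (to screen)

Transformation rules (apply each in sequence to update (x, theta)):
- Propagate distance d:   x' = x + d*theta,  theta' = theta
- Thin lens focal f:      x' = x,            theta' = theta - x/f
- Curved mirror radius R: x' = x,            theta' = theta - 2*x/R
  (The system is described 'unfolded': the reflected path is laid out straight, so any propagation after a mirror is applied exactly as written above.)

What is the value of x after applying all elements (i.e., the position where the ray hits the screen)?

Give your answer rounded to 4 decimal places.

Initial: x=3.0000 theta=-0.4000
After 1 (propagate distance d=33): x=-10.2000 theta=-0.4000
After 2 (thin lens f=-12): x=-10.2000 theta=-1.2500
After 3 (propagate distance d=13): x=-26.4500 theta=-1.2500
After 4 (thin lens f=31): x=-26.4500 theta=-123/310 (≈-0.3968)
After 5 (propagate distance d=20): x=-21319/620 (≈-34.3855) theta=-123/310 (≈-0.3968)
After 6 (thin lens f=-12): x=-21319/620 (≈-34.3855) theta=-24271/7440 (≈-3.2622)
After 7 (propagate distance d=35 (to screen)): x=-1105313/7440 (≈-148.5636) theta=-24271/7440 (≈-3.2622)
Rounded to 4 decimal places: x = -148.5636

Answer: -148.5636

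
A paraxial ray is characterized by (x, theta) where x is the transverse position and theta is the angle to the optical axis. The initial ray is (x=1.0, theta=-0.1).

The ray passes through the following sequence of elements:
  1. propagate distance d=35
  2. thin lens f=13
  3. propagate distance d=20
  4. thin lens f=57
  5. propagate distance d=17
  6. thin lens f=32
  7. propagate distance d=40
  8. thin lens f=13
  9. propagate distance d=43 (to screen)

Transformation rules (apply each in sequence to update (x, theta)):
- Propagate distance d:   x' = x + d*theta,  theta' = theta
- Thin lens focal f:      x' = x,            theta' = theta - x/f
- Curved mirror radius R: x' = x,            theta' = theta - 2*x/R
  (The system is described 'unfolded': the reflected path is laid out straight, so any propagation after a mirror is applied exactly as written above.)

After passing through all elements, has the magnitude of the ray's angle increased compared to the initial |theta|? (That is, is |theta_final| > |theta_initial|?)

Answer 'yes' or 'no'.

Initial: x=1.0000 theta=-0.1000
After 1 (propagate distance d=35): x=-2.5000 theta=-0.1000
After 2 (thin lens f=13): x=-2.5000 theta=6/65 (≈0.0923)
After 3 (propagate distance d=20): x=-17/26 (≈-0.6538) theta=6/65 (≈0.0923)
After 4 (thin lens f=57): x=-17/26 (≈-0.6538) theta=769/7410 (≈0.1038)
After 5 (propagate distance d=17): x=4114/3705 (≈1.1104) theta=769/7410 (≈0.1038)
After 6 (thin lens f=32): x=4114/3705 (≈1.1104) theta=21/304 (≈0.0691)
After 7 (propagate distance d=40): x=28703/7410 (≈3.8735) theta=21/304 (≈0.0691)
After 8 (thin lens f=13): x=28703/7410 (≈3.8735) theta=-176389/770640 (≈-0.2289)
After 9 (propagate distance d=43 (to screen)): x=-16139/2704 (≈-5.9686) theta=-176389/770640 (≈-0.2289)
|theta_initial|=0.1000 |theta_final|=176389/770640 (≈0.2289) -> increased

Answer: yes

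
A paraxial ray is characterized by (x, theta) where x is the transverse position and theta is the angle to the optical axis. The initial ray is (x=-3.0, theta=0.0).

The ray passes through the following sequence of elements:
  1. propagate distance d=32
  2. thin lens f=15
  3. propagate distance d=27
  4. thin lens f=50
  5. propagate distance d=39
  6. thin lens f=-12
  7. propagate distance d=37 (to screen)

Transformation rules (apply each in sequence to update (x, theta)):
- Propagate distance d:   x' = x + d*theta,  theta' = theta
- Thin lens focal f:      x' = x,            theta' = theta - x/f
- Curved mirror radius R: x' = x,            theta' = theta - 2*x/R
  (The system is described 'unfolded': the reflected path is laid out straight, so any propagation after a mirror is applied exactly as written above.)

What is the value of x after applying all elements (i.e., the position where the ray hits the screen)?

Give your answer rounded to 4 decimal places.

Initial: x=-3.0000 theta=0.0000
After 1 (propagate distance d=32): x=-3.0000 theta=0.0000
After 2 (thin lens f=15): x=-3.0000 theta=0.2000
After 3 (propagate distance d=27): x=2.4000 theta=0.2000
After 4 (thin lens f=50): x=2.4000 theta=0.1520
After 5 (propagate distance d=39): x=8.3280 theta=0.1520
After 6 (thin lens f=-12): x=8.3280 theta=0.8460
After 7 (propagate distance d=37 (to screen)): x=39.6300 theta=0.8460
Rounded to 4 decimal places: x = 39.6300

Answer: 39.6300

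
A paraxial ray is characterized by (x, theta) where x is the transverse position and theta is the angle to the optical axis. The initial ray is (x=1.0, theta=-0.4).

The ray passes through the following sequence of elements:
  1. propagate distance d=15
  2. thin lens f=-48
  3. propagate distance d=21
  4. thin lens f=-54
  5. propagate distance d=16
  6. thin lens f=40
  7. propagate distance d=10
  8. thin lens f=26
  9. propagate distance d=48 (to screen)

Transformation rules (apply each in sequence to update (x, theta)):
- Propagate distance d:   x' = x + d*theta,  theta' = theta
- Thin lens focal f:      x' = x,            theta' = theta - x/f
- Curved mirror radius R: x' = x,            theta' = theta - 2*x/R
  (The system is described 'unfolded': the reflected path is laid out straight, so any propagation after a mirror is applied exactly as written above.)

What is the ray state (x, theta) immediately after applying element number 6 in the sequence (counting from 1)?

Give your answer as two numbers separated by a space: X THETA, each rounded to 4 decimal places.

Answer: -28.2727 -0.0860

Derivation:
Initial: x=1.0000 theta=-0.4000
After 1 (propagate distance d=15): x=-5.0000 theta=-0.4000
After 2 (thin lens f=-48): x=-5.0000 theta=-121/240 (≈-0.5042)
After 3 (propagate distance d=21): x=-15.5875 theta=-121/240 (≈-0.5042)
After 4 (thin lens f=-54): x=-15.5875 theta=-685/864 (≈-0.7928)
After 5 (propagate distance d=16): x=-61069/2160 (≈-28.2727) theta=-685/864 (≈-0.7928)
After 6 (thin lens f=40): x=-61069/2160 (≈-28.2727) theta=-2477/28800 (≈-0.0860)
Rounded to 4 decimal places: x = -28.2727, theta = -0.0860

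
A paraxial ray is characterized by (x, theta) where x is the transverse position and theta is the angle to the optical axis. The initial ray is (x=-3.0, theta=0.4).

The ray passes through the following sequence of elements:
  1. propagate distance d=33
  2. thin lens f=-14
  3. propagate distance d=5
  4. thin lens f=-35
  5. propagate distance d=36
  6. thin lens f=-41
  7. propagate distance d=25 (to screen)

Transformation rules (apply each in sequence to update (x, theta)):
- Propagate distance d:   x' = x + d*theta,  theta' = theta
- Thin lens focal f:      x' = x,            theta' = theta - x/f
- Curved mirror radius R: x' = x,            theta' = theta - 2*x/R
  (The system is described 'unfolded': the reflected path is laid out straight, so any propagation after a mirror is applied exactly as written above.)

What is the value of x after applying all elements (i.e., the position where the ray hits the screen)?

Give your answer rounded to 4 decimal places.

Answer: 156.6676

Derivation:
Initial: x=-3.0000 theta=0.4000
After 1 (propagate distance d=33): x=10.2000 theta=0.4000
After 2 (thin lens f=-14): x=10.2000 theta=79/70 (≈1.1286)
After 3 (propagate distance d=5): x=1109/70 (≈15.8429) theta=79/70 (≈1.1286)
After 4 (thin lens f=-35): x=1109/70 (≈15.8429) theta=1937/1225 (≈1.5812)
After 5 (propagate distance d=36): x=178279/2450 (≈72.7669) theta=1937/1225 (≈1.5812)
After 6 (thin lens f=-41): x=178279/2450 (≈72.7669) theta=48159/14350 (≈3.3560)
After 7 (propagate distance d=25 (to screen)): x=7868632/50225 (≈156.6676) theta=48159/14350 (≈3.3560)
Rounded to 4 decimal places: x = 156.6676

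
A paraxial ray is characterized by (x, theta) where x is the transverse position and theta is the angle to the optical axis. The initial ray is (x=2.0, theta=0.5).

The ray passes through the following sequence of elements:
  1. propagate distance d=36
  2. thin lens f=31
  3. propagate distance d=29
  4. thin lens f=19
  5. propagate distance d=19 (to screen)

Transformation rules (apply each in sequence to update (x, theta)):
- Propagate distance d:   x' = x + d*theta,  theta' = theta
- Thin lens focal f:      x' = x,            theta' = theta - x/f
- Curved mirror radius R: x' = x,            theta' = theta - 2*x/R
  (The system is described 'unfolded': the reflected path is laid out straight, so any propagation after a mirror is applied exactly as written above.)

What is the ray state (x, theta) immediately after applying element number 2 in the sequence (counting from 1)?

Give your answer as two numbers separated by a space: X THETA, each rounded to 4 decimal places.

Answer: 20.0000 -0.1452

Derivation:
Initial: x=2.0000 theta=0.5000
After 1 (propagate distance d=36): x=20.0000 theta=0.5000
After 2 (thin lens f=31): x=20.0000 theta=-9/62 (≈-0.1452)
Rounded to 4 decimal places: x = 20.0000, theta = -0.1452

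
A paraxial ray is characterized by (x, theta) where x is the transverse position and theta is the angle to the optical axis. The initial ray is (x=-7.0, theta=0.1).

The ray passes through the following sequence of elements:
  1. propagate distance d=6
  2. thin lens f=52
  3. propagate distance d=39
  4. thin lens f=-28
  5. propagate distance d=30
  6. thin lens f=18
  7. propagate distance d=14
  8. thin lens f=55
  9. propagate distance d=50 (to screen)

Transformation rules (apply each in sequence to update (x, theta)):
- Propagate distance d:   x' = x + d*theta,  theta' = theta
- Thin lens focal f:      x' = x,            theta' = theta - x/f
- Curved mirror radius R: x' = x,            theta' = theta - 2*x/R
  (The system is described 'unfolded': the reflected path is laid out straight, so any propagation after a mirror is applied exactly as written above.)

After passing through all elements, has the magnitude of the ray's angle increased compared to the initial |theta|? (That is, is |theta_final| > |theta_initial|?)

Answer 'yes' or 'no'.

Answer: yes

Derivation:
Initial: x=-7.0000 theta=0.1000
After 1 (propagate distance d=6): x=-6.4000 theta=0.1000
After 2 (thin lens f=52): x=-6.4000 theta=29/130 (≈0.2231)
After 3 (propagate distance d=39): x=2.3000 theta=29/130 (≈0.2231)
After 4 (thin lens f=-28): x=2.3000 theta=1111/3640 (≈0.3052)
After 5 (propagate distance d=30): x=20851/1820 (≈11.4566) theta=1111/3640 (≈0.3052)
After 6 (thin lens f=18): x=20851/1820 (≈11.4566) theta=-2713/8190 (≈-0.3313)
After 7 (propagate distance d=14): x=22339/3276 (≈6.8190) theta=-2713/8190 (≈-0.3313)
After 8 (thin lens f=55): x=22339/3276 (≈6.8190) theta=-16405/36036 (≈-0.4552)
After 9 (propagate distance d=50 (to screen)): x=-191507/12012 (≈-15.9430) theta=-16405/36036 (≈-0.4552)
|theta_initial|=0.1000 |theta_final|=16405/36036 (≈0.4552) -> increased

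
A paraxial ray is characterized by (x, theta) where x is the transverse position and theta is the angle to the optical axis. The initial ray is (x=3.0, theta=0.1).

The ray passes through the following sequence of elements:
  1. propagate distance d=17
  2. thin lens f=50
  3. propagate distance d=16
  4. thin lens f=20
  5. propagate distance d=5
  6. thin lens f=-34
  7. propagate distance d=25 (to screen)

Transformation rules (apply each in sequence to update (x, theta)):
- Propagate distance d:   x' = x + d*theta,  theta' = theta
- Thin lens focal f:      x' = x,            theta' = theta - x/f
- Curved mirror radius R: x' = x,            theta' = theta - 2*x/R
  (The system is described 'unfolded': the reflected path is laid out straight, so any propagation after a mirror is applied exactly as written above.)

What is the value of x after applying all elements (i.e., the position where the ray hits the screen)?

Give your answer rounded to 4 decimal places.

Answer: 0.4489

Derivation:
Initial: x=3.0000 theta=0.1000
After 1 (propagate distance d=17): x=4.7000 theta=0.1000
After 2 (thin lens f=50): x=4.7000 theta=0.0060
After 3 (propagate distance d=16): x=4.7960 theta=0.0060
After 4 (thin lens f=20): x=4.7960 theta=-0.2338
After 5 (propagate distance d=5): x=3.6270 theta=-0.2338
After 6 (thin lens f=-34): x=3.6270 theta=-21611/170000 (≈-0.1271)
After 7 (propagate distance d=25 (to screen)): x=15263/34000 (≈0.4489) theta=-21611/170000 (≈-0.1271)
Rounded to 4 decimal places: x = 0.4489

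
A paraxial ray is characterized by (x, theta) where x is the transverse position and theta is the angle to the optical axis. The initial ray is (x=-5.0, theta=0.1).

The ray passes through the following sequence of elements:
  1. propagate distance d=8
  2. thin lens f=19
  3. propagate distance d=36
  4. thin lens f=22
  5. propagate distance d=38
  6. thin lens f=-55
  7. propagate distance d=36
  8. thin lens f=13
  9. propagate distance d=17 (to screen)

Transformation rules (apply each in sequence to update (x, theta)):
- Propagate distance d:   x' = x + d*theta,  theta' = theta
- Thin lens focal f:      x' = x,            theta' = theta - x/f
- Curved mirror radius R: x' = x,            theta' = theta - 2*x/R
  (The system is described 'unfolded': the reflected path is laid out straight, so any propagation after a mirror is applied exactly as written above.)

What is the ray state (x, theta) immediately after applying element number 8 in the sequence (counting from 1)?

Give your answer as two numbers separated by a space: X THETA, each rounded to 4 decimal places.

Answer: 10.8494 -0.7234

Derivation:
Initial: x=-5.0000 theta=0.1000
After 1 (propagate distance d=8): x=-4.2000 theta=0.1000
After 2 (thin lens f=19): x=-4.2000 theta=61/190 (≈0.3211)
After 3 (propagate distance d=36): x=699/95 (≈7.3579) theta=61/190 (≈0.3211)
After 4 (thin lens f=22): x=699/95 (≈7.3579) theta=-14/1045 (≈-0.0134)
After 5 (propagate distance d=38): x=7157/1045 (≈6.8488) theta=-14/1045 (≈-0.0134)
After 6 (thin lens f=-55): x=7157/1045 (≈6.8488) theta=6387/57475 (≈0.1111)
After 7 (propagate distance d=36): x=623567/57475 (≈10.8494) theta=6387/57475 (≈0.1111)
After 8 (thin lens f=13): x=623567/57475 (≈10.8494) theta=-540536/747175 (≈-0.7234)
Rounded to 4 decimal places: x = 10.8494, theta = -0.7234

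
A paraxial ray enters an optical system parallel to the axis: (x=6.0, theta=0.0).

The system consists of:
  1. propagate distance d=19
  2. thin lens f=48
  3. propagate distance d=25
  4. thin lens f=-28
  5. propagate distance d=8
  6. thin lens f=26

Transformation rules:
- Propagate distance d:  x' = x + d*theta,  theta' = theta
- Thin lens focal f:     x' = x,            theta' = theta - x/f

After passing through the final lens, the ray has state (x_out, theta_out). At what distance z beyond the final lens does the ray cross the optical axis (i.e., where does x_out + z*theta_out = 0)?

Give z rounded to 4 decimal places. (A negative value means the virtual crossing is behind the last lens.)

Answer: 21.3951

Derivation:
Initial: x=6.0000 theta=0.0000
After 1 (propagate distance d=19): x=6.0000 theta=0.0000
After 2 (thin lens f=48): x=6.0000 theta=-0.1250
After 3 (propagate distance d=25): x=2.8750 theta=-0.1250
After 4 (thin lens f=-28): x=2.8750 theta=-5/224 (≈-0.0223)
After 5 (propagate distance d=8): x=151/56 (≈2.6964) theta=-5/224 (≈-0.0223)
After 6 (thin lens f=26): x=151/56 (≈2.6964) theta=-367/2912 (≈-0.1260)
z_focus = -x_out/theta_out = -(151/56)/(-367/2912) = 7852/367 ≈ 21.3951
Rounded to 4 decimal places: z = 21.3951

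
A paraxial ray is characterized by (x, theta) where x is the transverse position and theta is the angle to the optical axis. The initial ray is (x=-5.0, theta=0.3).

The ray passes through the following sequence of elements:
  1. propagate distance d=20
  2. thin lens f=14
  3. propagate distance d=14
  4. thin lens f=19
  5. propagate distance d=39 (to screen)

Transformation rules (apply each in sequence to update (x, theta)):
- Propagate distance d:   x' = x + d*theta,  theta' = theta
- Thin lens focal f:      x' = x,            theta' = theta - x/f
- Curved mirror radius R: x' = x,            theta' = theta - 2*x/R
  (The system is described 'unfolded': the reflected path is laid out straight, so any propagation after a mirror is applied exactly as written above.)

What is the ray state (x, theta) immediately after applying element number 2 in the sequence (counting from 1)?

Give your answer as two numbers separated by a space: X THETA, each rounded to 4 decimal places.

Initial: x=-5.0000 theta=0.3000
After 1 (propagate distance d=20): x=1.0000 theta=0.3000
After 2 (thin lens f=14): x=1.0000 theta=8/35 (≈0.2286)
Rounded to 4 decimal places: x = 1.0000, theta = 0.2286

Answer: 1.0000 0.2286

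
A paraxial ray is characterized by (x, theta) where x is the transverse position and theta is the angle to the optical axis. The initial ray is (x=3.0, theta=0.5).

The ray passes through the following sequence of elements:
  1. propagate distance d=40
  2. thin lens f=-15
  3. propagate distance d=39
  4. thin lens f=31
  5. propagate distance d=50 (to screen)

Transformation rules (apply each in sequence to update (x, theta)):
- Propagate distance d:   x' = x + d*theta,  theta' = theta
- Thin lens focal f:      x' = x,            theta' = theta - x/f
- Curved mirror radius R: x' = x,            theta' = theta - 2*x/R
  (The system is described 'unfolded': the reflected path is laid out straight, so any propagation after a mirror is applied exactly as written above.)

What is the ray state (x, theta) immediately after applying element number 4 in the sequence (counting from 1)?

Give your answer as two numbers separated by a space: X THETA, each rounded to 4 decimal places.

Answer: 102.3000 -1.2667

Derivation:
Initial: x=3.0000 theta=0.5000
After 1 (propagate distance d=40): x=23.0000 theta=0.5000
After 2 (thin lens f=-15): x=23.0000 theta=61/30 (≈2.0333)
After 3 (propagate distance d=39): x=102.3000 theta=61/30 (≈2.0333)
After 4 (thin lens f=31): x=102.3000 theta=-19/15 (≈-1.2667)
Rounded to 4 decimal places: x = 102.3000, theta = -1.2667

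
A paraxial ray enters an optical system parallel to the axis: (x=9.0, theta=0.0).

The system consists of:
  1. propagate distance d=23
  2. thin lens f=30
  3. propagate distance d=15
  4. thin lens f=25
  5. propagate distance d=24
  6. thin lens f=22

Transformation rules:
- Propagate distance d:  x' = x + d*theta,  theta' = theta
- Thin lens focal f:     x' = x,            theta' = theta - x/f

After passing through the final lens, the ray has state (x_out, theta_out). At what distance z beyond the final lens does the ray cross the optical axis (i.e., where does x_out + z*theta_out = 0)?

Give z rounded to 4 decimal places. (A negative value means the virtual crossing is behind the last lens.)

Initial: x=9.0000 theta=0.0000
After 1 (propagate distance d=23): x=9.0000 theta=0.0000
After 2 (thin lens f=30): x=9.0000 theta=-0.3000
After 3 (propagate distance d=15): x=4.5000 theta=-0.3000
After 4 (thin lens f=25): x=4.5000 theta=-0.4800
After 5 (propagate distance d=24): x=-7.0200 theta=-0.4800
After 6 (thin lens f=22): x=-7.0200 theta=-177/1100 (≈-0.1609)
z_focus = -x_out/theta_out = -(-7.0200)/(-177/1100) = -2574/59 ≈ -43.6271
Rounded to 4 decimal places: z = -43.6271

Answer: -43.6271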